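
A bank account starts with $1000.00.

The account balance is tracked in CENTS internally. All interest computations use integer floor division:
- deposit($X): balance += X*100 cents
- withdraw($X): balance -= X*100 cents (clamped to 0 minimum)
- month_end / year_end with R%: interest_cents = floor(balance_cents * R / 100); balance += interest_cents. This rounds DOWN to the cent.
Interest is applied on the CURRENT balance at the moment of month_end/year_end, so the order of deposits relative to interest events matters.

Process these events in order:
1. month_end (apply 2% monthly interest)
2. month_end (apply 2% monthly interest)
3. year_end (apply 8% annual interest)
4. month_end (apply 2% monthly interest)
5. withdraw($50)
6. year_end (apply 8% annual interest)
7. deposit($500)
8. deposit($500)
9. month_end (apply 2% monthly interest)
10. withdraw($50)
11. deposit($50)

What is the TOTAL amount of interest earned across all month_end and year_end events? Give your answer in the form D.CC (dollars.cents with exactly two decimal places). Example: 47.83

After 1 (month_end (apply 2% monthly interest)): balance=$1020.00 total_interest=$20.00
After 2 (month_end (apply 2% monthly interest)): balance=$1040.40 total_interest=$40.40
After 3 (year_end (apply 8% annual interest)): balance=$1123.63 total_interest=$123.63
After 4 (month_end (apply 2% monthly interest)): balance=$1146.10 total_interest=$146.10
After 5 (withdraw($50)): balance=$1096.10 total_interest=$146.10
After 6 (year_end (apply 8% annual interest)): balance=$1183.78 total_interest=$233.78
After 7 (deposit($500)): balance=$1683.78 total_interest=$233.78
After 8 (deposit($500)): balance=$2183.78 total_interest=$233.78
After 9 (month_end (apply 2% monthly interest)): balance=$2227.45 total_interest=$277.45
After 10 (withdraw($50)): balance=$2177.45 total_interest=$277.45
After 11 (deposit($50)): balance=$2227.45 total_interest=$277.45

Answer: 277.45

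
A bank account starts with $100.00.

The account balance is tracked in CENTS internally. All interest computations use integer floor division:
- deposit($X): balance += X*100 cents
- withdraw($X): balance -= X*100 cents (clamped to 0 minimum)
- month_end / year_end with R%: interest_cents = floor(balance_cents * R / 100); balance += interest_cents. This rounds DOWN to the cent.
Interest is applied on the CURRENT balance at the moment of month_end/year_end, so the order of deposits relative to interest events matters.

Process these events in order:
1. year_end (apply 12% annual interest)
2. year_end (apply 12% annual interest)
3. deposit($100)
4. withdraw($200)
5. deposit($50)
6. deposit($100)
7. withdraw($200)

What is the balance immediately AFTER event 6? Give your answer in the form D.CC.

Answer: 175.44

Derivation:
After 1 (year_end (apply 12% annual interest)): balance=$112.00 total_interest=$12.00
After 2 (year_end (apply 12% annual interest)): balance=$125.44 total_interest=$25.44
After 3 (deposit($100)): balance=$225.44 total_interest=$25.44
After 4 (withdraw($200)): balance=$25.44 total_interest=$25.44
After 5 (deposit($50)): balance=$75.44 total_interest=$25.44
After 6 (deposit($100)): balance=$175.44 total_interest=$25.44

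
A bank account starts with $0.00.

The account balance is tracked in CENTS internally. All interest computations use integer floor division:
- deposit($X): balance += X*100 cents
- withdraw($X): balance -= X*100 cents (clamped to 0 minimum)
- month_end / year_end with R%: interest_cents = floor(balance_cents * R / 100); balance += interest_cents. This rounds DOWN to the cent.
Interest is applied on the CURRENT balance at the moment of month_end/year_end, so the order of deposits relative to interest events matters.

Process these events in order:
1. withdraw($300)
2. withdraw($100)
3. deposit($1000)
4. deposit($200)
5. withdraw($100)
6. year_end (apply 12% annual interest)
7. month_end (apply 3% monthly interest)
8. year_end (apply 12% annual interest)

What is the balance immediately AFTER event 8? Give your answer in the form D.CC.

Answer: 1421.23

Derivation:
After 1 (withdraw($300)): balance=$0.00 total_interest=$0.00
After 2 (withdraw($100)): balance=$0.00 total_interest=$0.00
After 3 (deposit($1000)): balance=$1000.00 total_interest=$0.00
After 4 (deposit($200)): balance=$1200.00 total_interest=$0.00
After 5 (withdraw($100)): balance=$1100.00 total_interest=$0.00
After 6 (year_end (apply 12% annual interest)): balance=$1232.00 total_interest=$132.00
After 7 (month_end (apply 3% monthly interest)): balance=$1268.96 total_interest=$168.96
After 8 (year_end (apply 12% annual interest)): balance=$1421.23 total_interest=$321.23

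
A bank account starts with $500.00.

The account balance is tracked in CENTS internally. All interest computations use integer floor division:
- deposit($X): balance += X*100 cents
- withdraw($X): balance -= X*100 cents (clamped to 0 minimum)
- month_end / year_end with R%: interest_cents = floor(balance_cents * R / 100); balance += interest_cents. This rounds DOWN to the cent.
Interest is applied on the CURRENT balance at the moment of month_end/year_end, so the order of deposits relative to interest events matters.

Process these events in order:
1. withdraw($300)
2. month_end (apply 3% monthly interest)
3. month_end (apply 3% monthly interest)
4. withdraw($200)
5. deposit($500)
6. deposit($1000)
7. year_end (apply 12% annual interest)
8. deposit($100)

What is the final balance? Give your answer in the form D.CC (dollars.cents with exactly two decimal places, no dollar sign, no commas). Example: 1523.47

After 1 (withdraw($300)): balance=$200.00 total_interest=$0.00
After 2 (month_end (apply 3% monthly interest)): balance=$206.00 total_interest=$6.00
After 3 (month_end (apply 3% monthly interest)): balance=$212.18 total_interest=$12.18
After 4 (withdraw($200)): balance=$12.18 total_interest=$12.18
After 5 (deposit($500)): balance=$512.18 total_interest=$12.18
After 6 (deposit($1000)): balance=$1512.18 total_interest=$12.18
After 7 (year_end (apply 12% annual interest)): balance=$1693.64 total_interest=$193.64
After 8 (deposit($100)): balance=$1793.64 total_interest=$193.64

Answer: 1793.64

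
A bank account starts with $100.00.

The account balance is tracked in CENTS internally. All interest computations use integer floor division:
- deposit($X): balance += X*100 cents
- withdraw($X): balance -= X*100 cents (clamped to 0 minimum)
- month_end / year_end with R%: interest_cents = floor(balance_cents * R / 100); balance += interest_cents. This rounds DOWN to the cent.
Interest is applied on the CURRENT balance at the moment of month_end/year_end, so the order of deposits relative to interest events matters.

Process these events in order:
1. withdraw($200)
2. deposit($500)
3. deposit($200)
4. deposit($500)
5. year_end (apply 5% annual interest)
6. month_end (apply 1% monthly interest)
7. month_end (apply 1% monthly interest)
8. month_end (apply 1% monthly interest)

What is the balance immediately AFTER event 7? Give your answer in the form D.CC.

Answer: 1285.32

Derivation:
After 1 (withdraw($200)): balance=$0.00 total_interest=$0.00
After 2 (deposit($500)): balance=$500.00 total_interest=$0.00
After 3 (deposit($200)): balance=$700.00 total_interest=$0.00
After 4 (deposit($500)): balance=$1200.00 total_interest=$0.00
After 5 (year_end (apply 5% annual interest)): balance=$1260.00 total_interest=$60.00
After 6 (month_end (apply 1% monthly interest)): balance=$1272.60 total_interest=$72.60
After 7 (month_end (apply 1% monthly interest)): balance=$1285.32 total_interest=$85.32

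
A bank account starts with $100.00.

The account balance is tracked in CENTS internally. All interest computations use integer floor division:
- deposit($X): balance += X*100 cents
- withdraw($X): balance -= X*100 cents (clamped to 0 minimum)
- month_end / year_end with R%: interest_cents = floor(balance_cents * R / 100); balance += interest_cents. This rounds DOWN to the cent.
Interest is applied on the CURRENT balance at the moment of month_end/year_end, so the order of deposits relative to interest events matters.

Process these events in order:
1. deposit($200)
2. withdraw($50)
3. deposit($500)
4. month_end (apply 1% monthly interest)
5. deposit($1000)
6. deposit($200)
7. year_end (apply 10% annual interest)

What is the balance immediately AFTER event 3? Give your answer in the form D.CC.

After 1 (deposit($200)): balance=$300.00 total_interest=$0.00
After 2 (withdraw($50)): balance=$250.00 total_interest=$0.00
After 3 (deposit($500)): balance=$750.00 total_interest=$0.00

Answer: 750.00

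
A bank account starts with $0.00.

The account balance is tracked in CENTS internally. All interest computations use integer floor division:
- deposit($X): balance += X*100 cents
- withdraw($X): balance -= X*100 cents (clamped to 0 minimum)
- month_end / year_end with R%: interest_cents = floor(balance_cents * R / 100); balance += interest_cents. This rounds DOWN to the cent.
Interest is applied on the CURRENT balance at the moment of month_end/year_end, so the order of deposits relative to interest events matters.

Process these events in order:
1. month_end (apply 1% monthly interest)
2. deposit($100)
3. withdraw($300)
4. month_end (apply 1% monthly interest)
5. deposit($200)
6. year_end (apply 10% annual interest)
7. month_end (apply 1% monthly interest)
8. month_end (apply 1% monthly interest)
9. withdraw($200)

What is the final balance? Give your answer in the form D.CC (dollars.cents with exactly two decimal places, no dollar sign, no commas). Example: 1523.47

After 1 (month_end (apply 1% monthly interest)): balance=$0.00 total_interest=$0.00
After 2 (deposit($100)): balance=$100.00 total_interest=$0.00
After 3 (withdraw($300)): balance=$0.00 total_interest=$0.00
After 4 (month_end (apply 1% monthly interest)): balance=$0.00 total_interest=$0.00
After 5 (deposit($200)): balance=$200.00 total_interest=$0.00
After 6 (year_end (apply 10% annual interest)): balance=$220.00 total_interest=$20.00
After 7 (month_end (apply 1% monthly interest)): balance=$222.20 total_interest=$22.20
After 8 (month_end (apply 1% monthly interest)): balance=$224.42 total_interest=$24.42
After 9 (withdraw($200)): balance=$24.42 total_interest=$24.42

Answer: 24.42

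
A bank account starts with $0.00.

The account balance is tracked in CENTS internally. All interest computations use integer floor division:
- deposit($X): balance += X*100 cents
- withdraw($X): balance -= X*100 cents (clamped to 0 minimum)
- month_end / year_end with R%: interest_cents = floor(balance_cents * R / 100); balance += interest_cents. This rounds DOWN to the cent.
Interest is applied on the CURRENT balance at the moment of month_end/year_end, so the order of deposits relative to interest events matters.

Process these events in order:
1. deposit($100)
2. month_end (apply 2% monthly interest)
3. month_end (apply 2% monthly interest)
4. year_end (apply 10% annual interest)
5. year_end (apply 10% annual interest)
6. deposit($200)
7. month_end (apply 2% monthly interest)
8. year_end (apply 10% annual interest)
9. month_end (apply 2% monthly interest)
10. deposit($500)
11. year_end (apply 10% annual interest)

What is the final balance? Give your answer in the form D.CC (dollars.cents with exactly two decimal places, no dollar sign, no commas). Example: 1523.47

Answer: 960.22

Derivation:
After 1 (deposit($100)): balance=$100.00 total_interest=$0.00
After 2 (month_end (apply 2% monthly interest)): balance=$102.00 total_interest=$2.00
After 3 (month_end (apply 2% monthly interest)): balance=$104.04 total_interest=$4.04
After 4 (year_end (apply 10% annual interest)): balance=$114.44 total_interest=$14.44
After 5 (year_end (apply 10% annual interest)): balance=$125.88 total_interest=$25.88
After 6 (deposit($200)): balance=$325.88 total_interest=$25.88
After 7 (month_end (apply 2% monthly interest)): balance=$332.39 total_interest=$32.39
After 8 (year_end (apply 10% annual interest)): balance=$365.62 total_interest=$65.62
After 9 (month_end (apply 2% monthly interest)): balance=$372.93 total_interest=$72.93
After 10 (deposit($500)): balance=$872.93 total_interest=$72.93
After 11 (year_end (apply 10% annual interest)): balance=$960.22 total_interest=$160.22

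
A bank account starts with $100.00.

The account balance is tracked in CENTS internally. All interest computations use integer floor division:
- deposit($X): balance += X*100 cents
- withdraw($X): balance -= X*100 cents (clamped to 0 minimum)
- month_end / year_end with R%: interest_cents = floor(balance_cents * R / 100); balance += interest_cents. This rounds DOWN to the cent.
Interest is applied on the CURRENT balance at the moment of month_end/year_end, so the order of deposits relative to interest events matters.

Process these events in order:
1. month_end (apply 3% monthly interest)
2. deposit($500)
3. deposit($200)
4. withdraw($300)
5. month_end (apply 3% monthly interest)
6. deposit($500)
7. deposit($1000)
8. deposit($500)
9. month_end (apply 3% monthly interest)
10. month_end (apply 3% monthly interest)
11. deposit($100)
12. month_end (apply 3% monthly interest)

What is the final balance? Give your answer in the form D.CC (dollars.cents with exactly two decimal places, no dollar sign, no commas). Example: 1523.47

After 1 (month_end (apply 3% monthly interest)): balance=$103.00 total_interest=$3.00
After 2 (deposit($500)): balance=$603.00 total_interest=$3.00
After 3 (deposit($200)): balance=$803.00 total_interest=$3.00
After 4 (withdraw($300)): balance=$503.00 total_interest=$3.00
After 5 (month_end (apply 3% monthly interest)): balance=$518.09 total_interest=$18.09
After 6 (deposit($500)): balance=$1018.09 total_interest=$18.09
After 7 (deposit($1000)): balance=$2018.09 total_interest=$18.09
After 8 (deposit($500)): balance=$2518.09 total_interest=$18.09
After 9 (month_end (apply 3% monthly interest)): balance=$2593.63 total_interest=$93.63
After 10 (month_end (apply 3% monthly interest)): balance=$2671.43 total_interest=$171.43
After 11 (deposit($100)): balance=$2771.43 total_interest=$171.43
After 12 (month_end (apply 3% monthly interest)): balance=$2854.57 total_interest=$254.57

Answer: 2854.57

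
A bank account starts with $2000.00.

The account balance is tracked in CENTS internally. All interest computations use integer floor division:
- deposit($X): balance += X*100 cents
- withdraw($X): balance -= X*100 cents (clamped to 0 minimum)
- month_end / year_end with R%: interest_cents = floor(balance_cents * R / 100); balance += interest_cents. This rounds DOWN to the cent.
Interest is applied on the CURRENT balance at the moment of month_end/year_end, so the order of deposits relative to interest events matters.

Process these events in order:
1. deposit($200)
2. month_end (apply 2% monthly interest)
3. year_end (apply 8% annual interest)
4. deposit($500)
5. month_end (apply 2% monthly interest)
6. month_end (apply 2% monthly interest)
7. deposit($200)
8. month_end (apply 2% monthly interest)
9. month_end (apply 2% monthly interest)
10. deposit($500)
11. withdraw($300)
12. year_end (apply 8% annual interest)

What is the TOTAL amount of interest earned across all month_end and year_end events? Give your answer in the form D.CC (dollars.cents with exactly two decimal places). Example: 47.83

Answer: 758.37

Derivation:
After 1 (deposit($200)): balance=$2200.00 total_interest=$0.00
After 2 (month_end (apply 2% monthly interest)): balance=$2244.00 total_interest=$44.00
After 3 (year_end (apply 8% annual interest)): balance=$2423.52 total_interest=$223.52
After 4 (deposit($500)): balance=$2923.52 total_interest=$223.52
After 5 (month_end (apply 2% monthly interest)): balance=$2981.99 total_interest=$281.99
After 6 (month_end (apply 2% monthly interest)): balance=$3041.62 total_interest=$341.62
After 7 (deposit($200)): balance=$3241.62 total_interest=$341.62
After 8 (month_end (apply 2% monthly interest)): balance=$3306.45 total_interest=$406.45
After 9 (month_end (apply 2% monthly interest)): balance=$3372.57 total_interest=$472.57
After 10 (deposit($500)): balance=$3872.57 total_interest=$472.57
After 11 (withdraw($300)): balance=$3572.57 total_interest=$472.57
After 12 (year_end (apply 8% annual interest)): balance=$3858.37 total_interest=$758.37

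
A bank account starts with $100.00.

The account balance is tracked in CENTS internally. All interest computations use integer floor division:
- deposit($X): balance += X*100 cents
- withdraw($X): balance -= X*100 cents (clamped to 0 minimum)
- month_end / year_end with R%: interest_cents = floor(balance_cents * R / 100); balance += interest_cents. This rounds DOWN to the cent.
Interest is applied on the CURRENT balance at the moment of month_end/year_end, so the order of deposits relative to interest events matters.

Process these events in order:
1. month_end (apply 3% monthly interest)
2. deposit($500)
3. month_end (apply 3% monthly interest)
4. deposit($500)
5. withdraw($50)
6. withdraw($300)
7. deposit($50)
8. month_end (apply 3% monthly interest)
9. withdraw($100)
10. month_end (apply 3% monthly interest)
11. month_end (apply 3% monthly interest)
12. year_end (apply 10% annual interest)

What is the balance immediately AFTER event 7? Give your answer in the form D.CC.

After 1 (month_end (apply 3% monthly interest)): balance=$103.00 total_interest=$3.00
After 2 (deposit($500)): balance=$603.00 total_interest=$3.00
After 3 (month_end (apply 3% monthly interest)): balance=$621.09 total_interest=$21.09
After 4 (deposit($500)): balance=$1121.09 total_interest=$21.09
After 5 (withdraw($50)): balance=$1071.09 total_interest=$21.09
After 6 (withdraw($300)): balance=$771.09 total_interest=$21.09
After 7 (deposit($50)): balance=$821.09 total_interest=$21.09

Answer: 821.09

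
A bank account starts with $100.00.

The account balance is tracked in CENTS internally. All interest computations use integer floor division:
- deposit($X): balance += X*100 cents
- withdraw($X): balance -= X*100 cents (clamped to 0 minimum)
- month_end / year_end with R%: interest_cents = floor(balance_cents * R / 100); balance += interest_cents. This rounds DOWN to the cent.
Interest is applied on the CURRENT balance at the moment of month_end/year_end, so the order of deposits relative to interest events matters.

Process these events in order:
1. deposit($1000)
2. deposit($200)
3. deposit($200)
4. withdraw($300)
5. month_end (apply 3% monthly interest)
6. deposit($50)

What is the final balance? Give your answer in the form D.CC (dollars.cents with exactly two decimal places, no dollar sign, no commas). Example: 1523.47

Answer: 1286.00

Derivation:
After 1 (deposit($1000)): balance=$1100.00 total_interest=$0.00
After 2 (deposit($200)): balance=$1300.00 total_interest=$0.00
After 3 (deposit($200)): balance=$1500.00 total_interest=$0.00
After 4 (withdraw($300)): balance=$1200.00 total_interest=$0.00
After 5 (month_end (apply 3% monthly interest)): balance=$1236.00 total_interest=$36.00
After 6 (deposit($50)): balance=$1286.00 total_interest=$36.00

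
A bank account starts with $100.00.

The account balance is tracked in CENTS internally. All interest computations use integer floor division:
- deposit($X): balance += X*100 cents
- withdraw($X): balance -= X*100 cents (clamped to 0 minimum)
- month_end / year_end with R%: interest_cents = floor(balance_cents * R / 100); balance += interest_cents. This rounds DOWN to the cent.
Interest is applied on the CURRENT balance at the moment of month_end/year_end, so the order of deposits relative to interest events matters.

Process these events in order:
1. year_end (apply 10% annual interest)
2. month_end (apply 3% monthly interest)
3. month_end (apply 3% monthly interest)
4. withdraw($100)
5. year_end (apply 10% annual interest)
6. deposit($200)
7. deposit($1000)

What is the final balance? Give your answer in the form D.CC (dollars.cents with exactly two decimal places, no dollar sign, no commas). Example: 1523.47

Answer: 1218.35

Derivation:
After 1 (year_end (apply 10% annual interest)): balance=$110.00 total_interest=$10.00
After 2 (month_end (apply 3% monthly interest)): balance=$113.30 total_interest=$13.30
After 3 (month_end (apply 3% monthly interest)): balance=$116.69 total_interest=$16.69
After 4 (withdraw($100)): balance=$16.69 total_interest=$16.69
After 5 (year_end (apply 10% annual interest)): balance=$18.35 total_interest=$18.35
After 6 (deposit($200)): balance=$218.35 total_interest=$18.35
After 7 (deposit($1000)): balance=$1218.35 total_interest=$18.35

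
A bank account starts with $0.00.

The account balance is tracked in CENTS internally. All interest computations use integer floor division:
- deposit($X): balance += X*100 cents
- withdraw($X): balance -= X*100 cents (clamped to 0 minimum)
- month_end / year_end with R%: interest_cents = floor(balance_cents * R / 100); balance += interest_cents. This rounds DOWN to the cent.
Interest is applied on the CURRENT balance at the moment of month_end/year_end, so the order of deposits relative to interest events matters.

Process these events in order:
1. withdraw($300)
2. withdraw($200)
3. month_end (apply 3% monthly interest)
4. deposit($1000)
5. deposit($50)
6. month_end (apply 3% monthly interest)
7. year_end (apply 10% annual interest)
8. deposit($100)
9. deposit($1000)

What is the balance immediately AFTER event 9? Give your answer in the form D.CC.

After 1 (withdraw($300)): balance=$0.00 total_interest=$0.00
After 2 (withdraw($200)): balance=$0.00 total_interest=$0.00
After 3 (month_end (apply 3% monthly interest)): balance=$0.00 total_interest=$0.00
After 4 (deposit($1000)): balance=$1000.00 total_interest=$0.00
After 5 (deposit($50)): balance=$1050.00 total_interest=$0.00
After 6 (month_end (apply 3% monthly interest)): balance=$1081.50 total_interest=$31.50
After 7 (year_end (apply 10% annual interest)): balance=$1189.65 total_interest=$139.65
After 8 (deposit($100)): balance=$1289.65 total_interest=$139.65
After 9 (deposit($1000)): balance=$2289.65 total_interest=$139.65

Answer: 2289.65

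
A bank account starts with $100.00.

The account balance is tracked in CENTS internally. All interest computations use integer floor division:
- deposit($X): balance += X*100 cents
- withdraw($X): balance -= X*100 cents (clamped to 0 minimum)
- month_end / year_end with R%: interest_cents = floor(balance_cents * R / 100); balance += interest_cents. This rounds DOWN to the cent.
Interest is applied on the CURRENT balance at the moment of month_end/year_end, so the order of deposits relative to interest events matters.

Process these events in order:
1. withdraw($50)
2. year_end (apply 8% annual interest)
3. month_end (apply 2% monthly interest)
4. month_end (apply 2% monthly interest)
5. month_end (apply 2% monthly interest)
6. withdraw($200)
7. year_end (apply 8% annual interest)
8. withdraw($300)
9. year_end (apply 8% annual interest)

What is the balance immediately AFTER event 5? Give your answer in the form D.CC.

Answer: 57.30

Derivation:
After 1 (withdraw($50)): balance=$50.00 total_interest=$0.00
After 2 (year_end (apply 8% annual interest)): balance=$54.00 total_interest=$4.00
After 3 (month_end (apply 2% monthly interest)): balance=$55.08 total_interest=$5.08
After 4 (month_end (apply 2% monthly interest)): balance=$56.18 total_interest=$6.18
After 5 (month_end (apply 2% monthly interest)): balance=$57.30 total_interest=$7.30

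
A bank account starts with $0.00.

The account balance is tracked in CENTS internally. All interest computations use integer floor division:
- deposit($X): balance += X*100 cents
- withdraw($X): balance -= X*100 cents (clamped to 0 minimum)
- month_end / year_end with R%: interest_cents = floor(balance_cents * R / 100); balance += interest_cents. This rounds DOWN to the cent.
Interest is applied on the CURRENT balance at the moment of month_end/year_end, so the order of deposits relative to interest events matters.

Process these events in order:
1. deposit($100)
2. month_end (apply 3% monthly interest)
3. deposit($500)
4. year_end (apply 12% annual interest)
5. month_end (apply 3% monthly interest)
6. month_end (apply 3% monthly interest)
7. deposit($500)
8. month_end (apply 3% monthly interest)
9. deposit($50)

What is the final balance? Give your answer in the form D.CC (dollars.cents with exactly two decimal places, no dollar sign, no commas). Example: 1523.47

Answer: 1302.97

Derivation:
After 1 (deposit($100)): balance=$100.00 total_interest=$0.00
After 2 (month_end (apply 3% monthly interest)): balance=$103.00 total_interest=$3.00
After 3 (deposit($500)): balance=$603.00 total_interest=$3.00
After 4 (year_end (apply 12% annual interest)): balance=$675.36 total_interest=$75.36
After 5 (month_end (apply 3% monthly interest)): balance=$695.62 total_interest=$95.62
After 6 (month_end (apply 3% monthly interest)): balance=$716.48 total_interest=$116.48
After 7 (deposit($500)): balance=$1216.48 total_interest=$116.48
After 8 (month_end (apply 3% monthly interest)): balance=$1252.97 total_interest=$152.97
After 9 (deposit($50)): balance=$1302.97 total_interest=$152.97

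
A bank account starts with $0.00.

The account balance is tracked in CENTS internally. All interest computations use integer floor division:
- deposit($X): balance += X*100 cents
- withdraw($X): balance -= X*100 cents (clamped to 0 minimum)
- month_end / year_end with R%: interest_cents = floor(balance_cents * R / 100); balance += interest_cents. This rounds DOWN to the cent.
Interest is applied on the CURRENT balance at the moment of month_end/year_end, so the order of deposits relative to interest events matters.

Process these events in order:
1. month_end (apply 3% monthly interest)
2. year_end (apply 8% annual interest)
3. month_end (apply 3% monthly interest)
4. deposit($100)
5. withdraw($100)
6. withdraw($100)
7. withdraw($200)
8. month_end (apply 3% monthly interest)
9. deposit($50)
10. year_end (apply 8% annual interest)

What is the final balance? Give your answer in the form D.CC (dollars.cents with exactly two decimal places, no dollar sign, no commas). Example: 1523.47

Answer: 54.00

Derivation:
After 1 (month_end (apply 3% monthly interest)): balance=$0.00 total_interest=$0.00
After 2 (year_end (apply 8% annual interest)): balance=$0.00 total_interest=$0.00
After 3 (month_end (apply 3% monthly interest)): balance=$0.00 total_interest=$0.00
After 4 (deposit($100)): balance=$100.00 total_interest=$0.00
After 5 (withdraw($100)): balance=$0.00 total_interest=$0.00
After 6 (withdraw($100)): balance=$0.00 total_interest=$0.00
After 7 (withdraw($200)): balance=$0.00 total_interest=$0.00
After 8 (month_end (apply 3% monthly interest)): balance=$0.00 total_interest=$0.00
After 9 (deposit($50)): balance=$50.00 total_interest=$0.00
After 10 (year_end (apply 8% annual interest)): balance=$54.00 total_interest=$4.00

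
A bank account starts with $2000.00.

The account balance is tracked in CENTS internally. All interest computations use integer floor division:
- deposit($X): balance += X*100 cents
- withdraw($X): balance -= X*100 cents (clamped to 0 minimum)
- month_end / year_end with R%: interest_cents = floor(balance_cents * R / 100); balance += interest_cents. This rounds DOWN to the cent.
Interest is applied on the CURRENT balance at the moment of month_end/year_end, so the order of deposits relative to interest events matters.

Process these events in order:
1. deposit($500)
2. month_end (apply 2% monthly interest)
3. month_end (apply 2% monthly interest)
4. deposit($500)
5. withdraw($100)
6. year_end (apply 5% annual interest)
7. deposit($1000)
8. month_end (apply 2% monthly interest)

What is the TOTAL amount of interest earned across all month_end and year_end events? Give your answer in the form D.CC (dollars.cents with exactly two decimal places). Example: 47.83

Answer: 334.07

Derivation:
After 1 (deposit($500)): balance=$2500.00 total_interest=$0.00
After 2 (month_end (apply 2% monthly interest)): balance=$2550.00 total_interest=$50.00
After 3 (month_end (apply 2% monthly interest)): balance=$2601.00 total_interest=$101.00
After 4 (deposit($500)): balance=$3101.00 total_interest=$101.00
After 5 (withdraw($100)): balance=$3001.00 total_interest=$101.00
After 6 (year_end (apply 5% annual interest)): balance=$3151.05 total_interest=$251.05
After 7 (deposit($1000)): balance=$4151.05 total_interest=$251.05
After 8 (month_end (apply 2% monthly interest)): balance=$4234.07 total_interest=$334.07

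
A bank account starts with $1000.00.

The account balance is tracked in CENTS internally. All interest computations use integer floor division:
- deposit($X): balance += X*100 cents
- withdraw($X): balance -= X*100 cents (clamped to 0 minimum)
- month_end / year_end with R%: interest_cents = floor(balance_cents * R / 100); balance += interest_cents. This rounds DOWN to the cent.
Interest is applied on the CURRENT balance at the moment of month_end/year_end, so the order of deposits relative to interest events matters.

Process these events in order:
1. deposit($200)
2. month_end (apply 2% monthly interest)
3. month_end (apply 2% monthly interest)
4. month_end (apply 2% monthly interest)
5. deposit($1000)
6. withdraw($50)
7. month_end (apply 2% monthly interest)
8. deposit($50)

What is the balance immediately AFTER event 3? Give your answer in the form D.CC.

Answer: 1248.48

Derivation:
After 1 (deposit($200)): balance=$1200.00 total_interest=$0.00
After 2 (month_end (apply 2% monthly interest)): balance=$1224.00 total_interest=$24.00
After 3 (month_end (apply 2% monthly interest)): balance=$1248.48 total_interest=$48.48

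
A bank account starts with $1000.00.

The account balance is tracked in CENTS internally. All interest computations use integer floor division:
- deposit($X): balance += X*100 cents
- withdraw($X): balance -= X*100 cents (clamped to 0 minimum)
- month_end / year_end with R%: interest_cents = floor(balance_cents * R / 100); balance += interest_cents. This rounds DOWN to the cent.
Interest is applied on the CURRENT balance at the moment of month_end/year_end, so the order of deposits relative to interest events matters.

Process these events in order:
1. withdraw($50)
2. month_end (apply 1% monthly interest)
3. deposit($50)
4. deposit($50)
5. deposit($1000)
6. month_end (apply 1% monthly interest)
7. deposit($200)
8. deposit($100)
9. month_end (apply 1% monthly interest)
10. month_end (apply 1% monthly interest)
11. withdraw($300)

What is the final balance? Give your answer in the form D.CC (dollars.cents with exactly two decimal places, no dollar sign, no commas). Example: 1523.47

After 1 (withdraw($50)): balance=$950.00 total_interest=$0.00
After 2 (month_end (apply 1% monthly interest)): balance=$959.50 total_interest=$9.50
After 3 (deposit($50)): balance=$1009.50 total_interest=$9.50
After 4 (deposit($50)): balance=$1059.50 total_interest=$9.50
After 5 (deposit($1000)): balance=$2059.50 total_interest=$9.50
After 6 (month_end (apply 1% monthly interest)): balance=$2080.09 total_interest=$30.09
After 7 (deposit($200)): balance=$2280.09 total_interest=$30.09
After 8 (deposit($100)): balance=$2380.09 total_interest=$30.09
After 9 (month_end (apply 1% monthly interest)): balance=$2403.89 total_interest=$53.89
After 10 (month_end (apply 1% monthly interest)): balance=$2427.92 total_interest=$77.92
After 11 (withdraw($300)): balance=$2127.92 total_interest=$77.92

Answer: 2127.92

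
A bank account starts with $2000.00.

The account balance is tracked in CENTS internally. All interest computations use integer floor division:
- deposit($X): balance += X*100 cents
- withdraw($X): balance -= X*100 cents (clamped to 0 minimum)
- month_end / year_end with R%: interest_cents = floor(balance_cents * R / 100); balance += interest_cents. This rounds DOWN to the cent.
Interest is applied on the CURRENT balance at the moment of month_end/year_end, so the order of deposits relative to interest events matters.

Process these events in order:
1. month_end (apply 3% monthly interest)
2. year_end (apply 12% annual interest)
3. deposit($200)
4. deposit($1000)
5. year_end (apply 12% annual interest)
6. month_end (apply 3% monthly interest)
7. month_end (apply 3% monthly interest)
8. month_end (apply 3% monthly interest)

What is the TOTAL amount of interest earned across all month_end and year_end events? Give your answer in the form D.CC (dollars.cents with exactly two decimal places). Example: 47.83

Answer: 1092.28

Derivation:
After 1 (month_end (apply 3% monthly interest)): balance=$2060.00 total_interest=$60.00
After 2 (year_end (apply 12% annual interest)): balance=$2307.20 total_interest=$307.20
After 3 (deposit($200)): balance=$2507.20 total_interest=$307.20
After 4 (deposit($1000)): balance=$3507.20 total_interest=$307.20
After 5 (year_end (apply 12% annual interest)): balance=$3928.06 total_interest=$728.06
After 6 (month_end (apply 3% monthly interest)): balance=$4045.90 total_interest=$845.90
After 7 (month_end (apply 3% monthly interest)): balance=$4167.27 total_interest=$967.27
After 8 (month_end (apply 3% monthly interest)): balance=$4292.28 total_interest=$1092.28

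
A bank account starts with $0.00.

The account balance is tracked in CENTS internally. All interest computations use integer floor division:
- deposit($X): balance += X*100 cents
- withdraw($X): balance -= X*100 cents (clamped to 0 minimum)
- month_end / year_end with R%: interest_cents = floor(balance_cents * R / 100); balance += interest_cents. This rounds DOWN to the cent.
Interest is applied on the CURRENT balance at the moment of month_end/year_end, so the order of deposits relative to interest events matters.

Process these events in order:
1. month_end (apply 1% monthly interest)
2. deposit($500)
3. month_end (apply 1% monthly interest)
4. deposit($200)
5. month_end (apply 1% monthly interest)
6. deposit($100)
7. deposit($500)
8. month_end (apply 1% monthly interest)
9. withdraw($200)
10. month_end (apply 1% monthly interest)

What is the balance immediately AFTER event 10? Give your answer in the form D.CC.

After 1 (month_end (apply 1% monthly interest)): balance=$0.00 total_interest=$0.00
After 2 (deposit($500)): balance=$500.00 total_interest=$0.00
After 3 (month_end (apply 1% monthly interest)): balance=$505.00 total_interest=$5.00
After 4 (deposit($200)): balance=$705.00 total_interest=$5.00
After 5 (month_end (apply 1% monthly interest)): balance=$712.05 total_interest=$12.05
After 6 (deposit($100)): balance=$812.05 total_interest=$12.05
After 7 (deposit($500)): balance=$1312.05 total_interest=$12.05
After 8 (month_end (apply 1% monthly interest)): balance=$1325.17 total_interest=$25.17
After 9 (withdraw($200)): balance=$1125.17 total_interest=$25.17
After 10 (month_end (apply 1% monthly interest)): balance=$1136.42 total_interest=$36.42

Answer: 1136.42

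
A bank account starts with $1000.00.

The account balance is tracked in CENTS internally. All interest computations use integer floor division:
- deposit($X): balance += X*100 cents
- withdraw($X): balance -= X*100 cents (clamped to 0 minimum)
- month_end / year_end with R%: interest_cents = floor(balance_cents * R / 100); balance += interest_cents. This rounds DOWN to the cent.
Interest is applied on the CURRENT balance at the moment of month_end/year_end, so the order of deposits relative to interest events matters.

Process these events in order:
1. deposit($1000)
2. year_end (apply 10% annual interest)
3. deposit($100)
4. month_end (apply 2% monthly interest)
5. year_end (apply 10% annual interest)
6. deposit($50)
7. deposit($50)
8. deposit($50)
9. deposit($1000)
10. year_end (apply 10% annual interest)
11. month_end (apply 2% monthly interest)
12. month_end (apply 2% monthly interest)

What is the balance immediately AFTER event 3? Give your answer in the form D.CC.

After 1 (deposit($1000)): balance=$2000.00 total_interest=$0.00
After 2 (year_end (apply 10% annual interest)): balance=$2200.00 total_interest=$200.00
After 3 (deposit($100)): balance=$2300.00 total_interest=$200.00

Answer: 2300.00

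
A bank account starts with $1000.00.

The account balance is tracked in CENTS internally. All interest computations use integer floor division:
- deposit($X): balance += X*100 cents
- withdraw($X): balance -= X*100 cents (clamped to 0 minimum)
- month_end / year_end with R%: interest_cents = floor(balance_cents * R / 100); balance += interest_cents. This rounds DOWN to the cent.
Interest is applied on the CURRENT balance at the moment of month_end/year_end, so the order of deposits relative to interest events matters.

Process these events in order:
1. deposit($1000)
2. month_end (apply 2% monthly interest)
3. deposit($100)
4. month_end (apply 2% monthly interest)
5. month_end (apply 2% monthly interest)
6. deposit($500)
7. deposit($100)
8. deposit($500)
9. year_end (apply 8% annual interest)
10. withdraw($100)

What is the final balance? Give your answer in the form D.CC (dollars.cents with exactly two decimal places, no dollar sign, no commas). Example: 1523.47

Answer: 3492.56

Derivation:
After 1 (deposit($1000)): balance=$2000.00 total_interest=$0.00
After 2 (month_end (apply 2% monthly interest)): balance=$2040.00 total_interest=$40.00
After 3 (deposit($100)): balance=$2140.00 total_interest=$40.00
After 4 (month_end (apply 2% monthly interest)): balance=$2182.80 total_interest=$82.80
After 5 (month_end (apply 2% monthly interest)): balance=$2226.45 total_interest=$126.45
After 6 (deposit($500)): balance=$2726.45 total_interest=$126.45
After 7 (deposit($100)): balance=$2826.45 total_interest=$126.45
After 8 (deposit($500)): balance=$3326.45 total_interest=$126.45
After 9 (year_end (apply 8% annual interest)): balance=$3592.56 total_interest=$392.56
After 10 (withdraw($100)): balance=$3492.56 total_interest=$392.56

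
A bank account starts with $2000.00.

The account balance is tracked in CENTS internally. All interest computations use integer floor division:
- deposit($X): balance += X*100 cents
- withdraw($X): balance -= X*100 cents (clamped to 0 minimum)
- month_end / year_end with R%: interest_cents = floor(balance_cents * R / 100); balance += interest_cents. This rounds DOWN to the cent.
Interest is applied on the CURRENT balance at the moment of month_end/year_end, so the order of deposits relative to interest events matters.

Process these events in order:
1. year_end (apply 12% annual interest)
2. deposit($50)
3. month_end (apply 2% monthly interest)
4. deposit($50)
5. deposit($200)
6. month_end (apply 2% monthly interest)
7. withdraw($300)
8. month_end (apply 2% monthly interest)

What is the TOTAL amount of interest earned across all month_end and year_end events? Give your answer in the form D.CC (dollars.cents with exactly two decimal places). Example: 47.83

Answer: 384.26

Derivation:
After 1 (year_end (apply 12% annual interest)): balance=$2240.00 total_interest=$240.00
After 2 (deposit($50)): balance=$2290.00 total_interest=$240.00
After 3 (month_end (apply 2% monthly interest)): balance=$2335.80 total_interest=$285.80
After 4 (deposit($50)): balance=$2385.80 total_interest=$285.80
After 5 (deposit($200)): balance=$2585.80 total_interest=$285.80
After 6 (month_end (apply 2% monthly interest)): balance=$2637.51 total_interest=$337.51
After 7 (withdraw($300)): balance=$2337.51 total_interest=$337.51
After 8 (month_end (apply 2% monthly interest)): balance=$2384.26 total_interest=$384.26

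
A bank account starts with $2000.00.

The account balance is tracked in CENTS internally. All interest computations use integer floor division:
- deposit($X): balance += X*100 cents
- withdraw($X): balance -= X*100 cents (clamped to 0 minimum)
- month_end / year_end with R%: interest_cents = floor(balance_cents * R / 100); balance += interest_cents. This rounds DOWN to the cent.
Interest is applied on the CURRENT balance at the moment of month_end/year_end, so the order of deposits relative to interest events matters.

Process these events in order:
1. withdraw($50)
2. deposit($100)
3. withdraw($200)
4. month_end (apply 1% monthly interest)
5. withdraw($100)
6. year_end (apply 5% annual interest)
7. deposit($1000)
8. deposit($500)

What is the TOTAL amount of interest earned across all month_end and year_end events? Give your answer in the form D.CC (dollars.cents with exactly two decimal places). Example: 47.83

Answer: 106.92

Derivation:
After 1 (withdraw($50)): balance=$1950.00 total_interest=$0.00
After 2 (deposit($100)): balance=$2050.00 total_interest=$0.00
After 3 (withdraw($200)): balance=$1850.00 total_interest=$0.00
After 4 (month_end (apply 1% monthly interest)): balance=$1868.50 total_interest=$18.50
After 5 (withdraw($100)): balance=$1768.50 total_interest=$18.50
After 6 (year_end (apply 5% annual interest)): balance=$1856.92 total_interest=$106.92
After 7 (deposit($1000)): balance=$2856.92 total_interest=$106.92
After 8 (deposit($500)): balance=$3356.92 total_interest=$106.92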